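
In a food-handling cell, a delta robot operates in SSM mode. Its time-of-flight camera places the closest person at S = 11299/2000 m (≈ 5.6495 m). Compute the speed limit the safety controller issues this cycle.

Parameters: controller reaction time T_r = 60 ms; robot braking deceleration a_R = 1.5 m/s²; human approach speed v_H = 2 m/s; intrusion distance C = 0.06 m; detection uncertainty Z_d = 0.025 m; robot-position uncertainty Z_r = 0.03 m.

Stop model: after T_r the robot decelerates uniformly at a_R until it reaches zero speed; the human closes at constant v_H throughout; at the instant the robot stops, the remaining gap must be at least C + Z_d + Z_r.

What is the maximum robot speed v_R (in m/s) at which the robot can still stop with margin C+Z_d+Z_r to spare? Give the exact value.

collect terms ⇒ (1/3)·v_R² + (209/150)·v_R + (-10829/2000) = 0
  disc = (209/150)² − 4·(1/3)·(-10829/2000) = 51529/5625 ; √disc = 227/75
  v_R = (−(209/150) + 227/75) / (2·(1/3)) = 49/20 m/s
check:
T_s = v_R/a_R = (49/20)/(3/2) = 1.6333 s
reaction-phase robot travel = 2.4500·0.0600 = 0.1470 m
robot under decel: 2.4500²/(2·1.5000) = 2.0008 m
person approaches 2.0000·(0.0600+1.6333) = 3.3867 m
margins: 0.0600+0.0250+0.0300 = 0.1150 m
sum ≈ 0.1470+2.0008+3.3867+0.1150 ≈ 5.6495 m = S ✓

v_R_max = 49/20 m/s = 2.4500 m/s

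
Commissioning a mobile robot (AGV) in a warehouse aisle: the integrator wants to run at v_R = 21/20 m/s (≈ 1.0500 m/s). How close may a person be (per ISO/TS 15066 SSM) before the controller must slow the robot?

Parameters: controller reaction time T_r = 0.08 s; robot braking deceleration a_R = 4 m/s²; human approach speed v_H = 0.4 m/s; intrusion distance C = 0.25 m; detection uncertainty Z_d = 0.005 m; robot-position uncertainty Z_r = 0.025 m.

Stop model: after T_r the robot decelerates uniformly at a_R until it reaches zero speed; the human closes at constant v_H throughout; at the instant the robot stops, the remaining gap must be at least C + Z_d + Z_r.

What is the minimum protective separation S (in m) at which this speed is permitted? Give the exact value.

S_min = 10221/16000 m = 0.6388 m

braking lasts T_s = (21/20)/4 = 0.2625 s
reaction-phase robot travel = 1.0500·0.0800 = 0.0840 m
robot under decel: 1.0500²/(2·4.0000) = 0.1378 m
human closes 0.4000·0.3425 = 0.1370 m
C+Z_d+Z_r = 0.2500+0.0050+0.0250 = 0.2800 m
S_min ≈ 0.0840+0.1378+0.1370+0.2800  ⇒  S_min = 10221/16000 m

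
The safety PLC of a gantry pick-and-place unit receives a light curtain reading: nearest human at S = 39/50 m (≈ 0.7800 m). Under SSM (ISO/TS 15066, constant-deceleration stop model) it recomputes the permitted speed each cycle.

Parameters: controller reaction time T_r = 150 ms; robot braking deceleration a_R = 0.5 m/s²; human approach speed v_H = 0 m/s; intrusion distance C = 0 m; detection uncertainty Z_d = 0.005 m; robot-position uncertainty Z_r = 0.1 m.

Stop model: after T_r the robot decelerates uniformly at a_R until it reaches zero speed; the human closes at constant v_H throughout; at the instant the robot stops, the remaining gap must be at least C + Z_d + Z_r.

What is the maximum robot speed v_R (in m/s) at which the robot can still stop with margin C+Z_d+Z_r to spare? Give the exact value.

v_R_max = 3/4 m/s = 0.7500 m/s

at the boundary: (1)·v² + (3/20)·v + (-27/40) = 0
  disc = (3/20)² − 4·(1)·(-27/40) = 1089/400 ; √disc = 33/20
  v_R = (−(3/20) + 33/20) / (2·(1)) = 3/4 m/s
check:
T_s = v_R/a_R = (3/4)/(1/2) = 1.5000 s
robot covers v_R·T_r = 0.7500·0.1500 = 0.1125 m before braking
braking distance = 0.7500²/(2·0.5000) = 0.5625 m
human over T_r+T_s: 0.0000·(0.1500+1.5000) = 0.0000 m
residual clearance needed = 0.0000+0.0050+0.1000 = 0.1050 m
sum ≈ 0.1125+0.5625+0.0000+0.1050 ≈ 0.7800 m = S ✓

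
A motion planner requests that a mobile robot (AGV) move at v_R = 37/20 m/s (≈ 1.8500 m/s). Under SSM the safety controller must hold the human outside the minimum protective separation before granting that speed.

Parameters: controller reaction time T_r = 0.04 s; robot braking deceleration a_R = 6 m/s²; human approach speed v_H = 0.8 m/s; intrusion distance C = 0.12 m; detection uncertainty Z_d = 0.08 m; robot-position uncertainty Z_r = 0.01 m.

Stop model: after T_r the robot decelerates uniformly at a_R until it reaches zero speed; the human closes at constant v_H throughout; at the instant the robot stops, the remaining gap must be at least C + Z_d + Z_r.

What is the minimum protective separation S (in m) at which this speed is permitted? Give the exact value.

stop time T_s = (37/20)/6 = 0.3083 s
reaction-phase robot travel = 1.8500·0.0400 = 0.0740 m
robot covers 1.8500·0.3083 − ½·6.0000·0.3083² = 0.2852 m while stopping
person approaches 0.8000·(0.0400+0.3083) = 0.2787 m
residual clearance needed = 0.1200+0.0800+0.0100 = 0.2100 m
S_min ≈ 0.0740+0.2852+0.2787+0.2100  ⇒  S_min = 6783/8000 m

S_min = 6783/8000 m = 0.8479 m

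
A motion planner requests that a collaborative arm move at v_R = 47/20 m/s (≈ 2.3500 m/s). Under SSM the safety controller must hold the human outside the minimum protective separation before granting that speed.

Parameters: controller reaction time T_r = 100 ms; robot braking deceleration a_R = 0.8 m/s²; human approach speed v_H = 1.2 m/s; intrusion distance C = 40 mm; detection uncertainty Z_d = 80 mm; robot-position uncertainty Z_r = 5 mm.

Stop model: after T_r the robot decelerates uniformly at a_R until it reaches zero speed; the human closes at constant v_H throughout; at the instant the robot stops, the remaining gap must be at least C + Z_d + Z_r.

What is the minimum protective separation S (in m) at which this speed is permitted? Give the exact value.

S_min = 23861/3200 m = 7.4566 m

stop time T_s = (47/20)/(4/5) = 2.9375 s
reaction-phase robot travel = 2.3500·0.1000 = 0.2350 m
robot under decel: 2.3500²/(2·0.8000) = 3.4516 m
person approaches 1.2000·(0.1000+2.9375) = 3.6450 m
margins: 0.0400+0.0800+0.0050 = 0.1250 m
S_min ≈ 0.2350+3.4516+3.6450+0.1250  ⇒  S_min = 23861/3200 m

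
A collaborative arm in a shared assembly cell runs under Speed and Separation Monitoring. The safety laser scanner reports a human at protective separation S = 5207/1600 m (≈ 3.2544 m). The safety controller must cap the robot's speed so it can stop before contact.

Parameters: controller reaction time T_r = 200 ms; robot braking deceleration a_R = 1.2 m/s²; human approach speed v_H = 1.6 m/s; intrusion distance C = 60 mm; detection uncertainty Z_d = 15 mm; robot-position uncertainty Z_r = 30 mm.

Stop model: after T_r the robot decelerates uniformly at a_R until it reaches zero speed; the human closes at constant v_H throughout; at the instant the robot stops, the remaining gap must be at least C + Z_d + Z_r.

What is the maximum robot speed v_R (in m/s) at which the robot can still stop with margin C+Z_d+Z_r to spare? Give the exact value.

quadratic (5/12)·v² + (23/15)·v + (-4527/1600) = 0
  disc = (23/15)² − 4·(5/12)·(-4527/1600) = 101761/14400 ; √disc = 319/120
  v_R = (−(23/15) + 319/120) / (2·(5/12)) = 27/20 m/s
check:
stop time T_s = (27/20)/(6/5) = 1.1250 s
reaction-phase robot travel = 1.3500·0.2000 = 0.2700 m
braking distance = 1.3500²/(2·1.2000) = 0.7594 m
person approaches 1.6000·(0.2000+1.1250) = 2.1200 m
residual clearance needed = 0.0600+0.0150+0.0300 = 0.1050 m
sum ≈ 0.2700+0.7594+2.1200+0.1050 ≈ 3.2544 m = S ✓

v_R_max = 27/20 m/s = 1.3500 m/s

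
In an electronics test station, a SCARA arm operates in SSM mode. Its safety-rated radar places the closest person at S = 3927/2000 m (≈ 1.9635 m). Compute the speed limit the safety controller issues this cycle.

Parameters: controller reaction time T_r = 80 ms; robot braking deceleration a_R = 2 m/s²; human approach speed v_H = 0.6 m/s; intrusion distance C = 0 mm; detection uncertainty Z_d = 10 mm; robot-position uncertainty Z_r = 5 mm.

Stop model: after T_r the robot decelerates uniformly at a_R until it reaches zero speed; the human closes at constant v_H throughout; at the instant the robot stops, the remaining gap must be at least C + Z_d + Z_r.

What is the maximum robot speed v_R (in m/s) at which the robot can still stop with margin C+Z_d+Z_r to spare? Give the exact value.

at the boundary: (1/4)·v² + (19/50)·v + (-3801/2000) = 0
  disc = (19/50)² − 4·(1/4)·(-3801/2000) = 20449/10000 ; √disc = 143/100
  v_R = (−(19/50) + 143/100) / (2·(1/4)) = 21/10 m/s
check:
braking lasts T_s = (21/10)/2 = 1.0500 s
robot covers v_R·T_r = 2.1000·0.0800 = 0.1680 m before braking
robot covers 2.1000·1.0500 − ½·2.0000·1.0500² = 1.1025 m while stopping
person approaches 0.6000·(0.0800+1.0500) = 0.6780 m
residual clearance needed = 0.0000+0.0100+0.0050 = 0.0150 m
sum ≈ 0.1680+1.1025+0.6780+0.0150 ≈ 1.9635 m = S ✓

v_R_max = 21/10 m/s = 2.1000 m/s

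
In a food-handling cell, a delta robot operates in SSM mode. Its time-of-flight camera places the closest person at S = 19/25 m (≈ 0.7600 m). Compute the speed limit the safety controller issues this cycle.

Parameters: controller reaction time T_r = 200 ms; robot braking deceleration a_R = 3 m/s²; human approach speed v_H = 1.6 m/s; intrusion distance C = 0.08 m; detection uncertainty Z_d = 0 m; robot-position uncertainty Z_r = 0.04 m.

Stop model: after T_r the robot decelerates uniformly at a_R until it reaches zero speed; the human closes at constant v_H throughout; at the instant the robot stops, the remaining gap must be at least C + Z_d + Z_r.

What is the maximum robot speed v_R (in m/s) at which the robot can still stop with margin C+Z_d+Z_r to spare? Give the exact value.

quadratic (1/6)·v² + (11/15)·v + (-8/25) = 0
  disc = (11/15)² − 4·(1/6)·(-8/25) = 169/225 ; √disc = 13/15
  v_R = (−(11/15) + 13/15) / (2·(1/6)) = 2/5 m/s
check:
stop time T_s = (2/5)/3 = 0.1333 s
reaction-phase robot travel = 0.4000·0.2000 = 0.0800 m
robot covers 0.4000·0.1333 − ½·3.0000·0.1333² = 0.0267 m while stopping
human closes 1.6000·0.3333 = 0.5333 m
C+Z_d+Z_r = 0.0800+0.0000+0.0400 = 0.1200 m
sum ≈ 0.0800+0.0267+0.5333+0.1200 ≈ 0.7600 m = S ✓

v_R_max = 2/5 m/s = 0.4000 m/s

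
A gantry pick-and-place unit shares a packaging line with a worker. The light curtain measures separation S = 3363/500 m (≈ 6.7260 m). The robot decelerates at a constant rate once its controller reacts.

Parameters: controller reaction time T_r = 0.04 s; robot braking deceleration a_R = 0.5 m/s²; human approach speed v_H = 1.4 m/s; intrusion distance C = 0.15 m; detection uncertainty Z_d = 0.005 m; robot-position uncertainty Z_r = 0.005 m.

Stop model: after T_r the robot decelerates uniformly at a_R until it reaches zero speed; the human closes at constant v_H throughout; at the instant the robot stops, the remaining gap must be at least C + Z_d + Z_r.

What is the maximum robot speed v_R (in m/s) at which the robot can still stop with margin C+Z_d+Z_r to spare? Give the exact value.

v_R_max = 3/2 m/s = 1.5000 m/s

quadratic (1)·v² + (71/25)·v + (-651/100) = 0
  disc = (71/25)² − 4·(1)·(-651/100) = 21316/625 ; √disc = 146/25
  v_R = (−(71/25) + 146/25) / (2·(1)) = 3/2 m/s
check:
braking lasts T_s = (3/2)/(1/2) = 3.0000 s
reaction-phase robot travel = 1.5000·0.0400 = 0.0600 m
braking distance = 1.5000²/(2·0.5000) = 2.2500 m
human closes 1.4000·3.0400 = 4.2560 m
C+Z_d+Z_r = 0.1500+0.0050+0.0050 = 0.1600 m
sum ≈ 0.0600+2.2500+4.2560+0.1600 ≈ 6.7260 m = S ✓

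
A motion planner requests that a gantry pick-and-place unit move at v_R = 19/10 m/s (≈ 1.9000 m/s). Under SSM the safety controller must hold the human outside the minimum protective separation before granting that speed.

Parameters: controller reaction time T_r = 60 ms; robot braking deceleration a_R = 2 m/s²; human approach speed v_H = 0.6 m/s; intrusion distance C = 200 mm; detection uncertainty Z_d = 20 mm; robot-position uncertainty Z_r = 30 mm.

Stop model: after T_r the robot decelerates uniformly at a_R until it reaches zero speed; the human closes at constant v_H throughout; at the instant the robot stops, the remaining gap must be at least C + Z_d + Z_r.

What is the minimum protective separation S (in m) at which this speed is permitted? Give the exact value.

braking lasts T_s = (19/10)/2 = 0.9500 s
robot covers v_R·T_r = 1.9000·0.0600 = 0.1140 m before braking
robot under decel: 1.9000²/(2·2.0000) = 0.9025 m
human over T_r+T_s: 0.6000·(0.0600+0.9500) = 0.6060 m
C+Z_d+Z_r = 0.2000+0.0200+0.0300 = 0.2500 m
S_min ≈ 0.1140+0.9025+0.6060+0.2500  ⇒  S_min = 749/400 m

S_min = 749/400 m = 1.8725 m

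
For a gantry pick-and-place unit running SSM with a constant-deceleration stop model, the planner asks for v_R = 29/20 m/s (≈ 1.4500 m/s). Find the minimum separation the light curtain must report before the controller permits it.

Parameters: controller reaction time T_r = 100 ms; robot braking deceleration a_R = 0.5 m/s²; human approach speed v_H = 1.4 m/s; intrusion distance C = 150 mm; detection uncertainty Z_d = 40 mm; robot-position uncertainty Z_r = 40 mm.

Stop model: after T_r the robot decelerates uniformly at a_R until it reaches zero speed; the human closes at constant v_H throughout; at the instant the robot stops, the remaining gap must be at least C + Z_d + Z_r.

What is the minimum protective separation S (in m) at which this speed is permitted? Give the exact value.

S_min = 2671/400 m = 6.6775 m

stop time T_s = (29/20)/(1/2) = 2.9000 s
robot in T_r: 1.4500·0.1000 = 0.1450 m
robot covers 1.4500·2.9000 − ½·0.5000·2.9000² = 2.1025 m while stopping
human closes 1.4000·3.0000 = 4.2000 m
margins: 0.1500+0.0400+0.0400 = 0.2300 m
S_min ≈ 0.1450+2.1025+4.2000+0.2300  ⇒  S_min = 2671/400 m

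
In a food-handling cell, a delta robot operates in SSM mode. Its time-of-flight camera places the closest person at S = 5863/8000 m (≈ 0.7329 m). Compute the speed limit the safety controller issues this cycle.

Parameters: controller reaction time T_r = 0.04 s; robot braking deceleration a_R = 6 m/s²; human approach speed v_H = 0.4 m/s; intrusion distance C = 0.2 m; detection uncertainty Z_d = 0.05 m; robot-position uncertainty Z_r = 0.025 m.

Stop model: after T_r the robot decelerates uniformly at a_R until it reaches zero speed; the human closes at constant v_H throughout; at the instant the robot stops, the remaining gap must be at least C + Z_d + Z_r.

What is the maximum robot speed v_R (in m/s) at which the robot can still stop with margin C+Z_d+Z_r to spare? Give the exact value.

v_R_max = 7/4 m/s = 1.7500 m/s

collect terms ⇒ (1/12)·v_R² + (8/75)·v_R + (-707/1600) = 0
  disc = (8/75)² − 4·(1/12)·(-707/1600) = 57121/360000 ; √disc = 239/600
  v_R = (−(8/75) + 239/600) / (2·(1/12)) = 7/4 m/s
check:
braking lasts T_s = (7/4)/6 = 0.2917 s
reaction-phase robot travel = 1.7500·0.0400 = 0.0700 m
robot covers 1.7500·0.2917 − ½·6.0000·0.2917² = 0.2552 m while stopping
person approaches 0.4000·(0.0400+0.2917) = 0.1327 m
margins: 0.2000+0.0500+0.0250 = 0.2750 m
sum ≈ 0.0700+0.2552+0.1327+0.2750 ≈ 0.7329 m = S ✓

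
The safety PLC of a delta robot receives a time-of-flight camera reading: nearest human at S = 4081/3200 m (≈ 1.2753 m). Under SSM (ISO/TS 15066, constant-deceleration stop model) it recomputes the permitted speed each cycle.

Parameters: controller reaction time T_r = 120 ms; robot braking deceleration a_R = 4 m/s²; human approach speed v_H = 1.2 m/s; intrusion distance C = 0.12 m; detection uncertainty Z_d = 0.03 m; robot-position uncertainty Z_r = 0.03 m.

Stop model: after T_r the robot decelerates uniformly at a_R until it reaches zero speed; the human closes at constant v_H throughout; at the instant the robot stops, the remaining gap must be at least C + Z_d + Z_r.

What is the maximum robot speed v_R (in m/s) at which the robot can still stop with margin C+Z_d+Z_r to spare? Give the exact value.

v_R_max = 31/20 m/s = 1.5500 m/s

quadratic (1/8)·v² + (21/50)·v + (-15221/16000) = 0
  disc = (21/50)² − 4·(1/8)·(-15221/16000) = 104329/160000 ; √disc = 323/400
  v_R = (−(21/50) + 323/400) / (2·(1/8)) = 31/20 m/s
check:
stop time T_s = (31/20)/4 = 0.3875 s
robot covers v_R·T_r = 1.5500·0.1200 = 0.1860 m before braking
robot covers 1.5500·0.3875 − ½·4.0000·0.3875² = 0.3003 m while stopping
human closes 1.2000·0.5075 = 0.6090 m
C+Z_d+Z_r = 0.1200+0.0300+0.0300 = 0.1800 m
sum ≈ 0.1860+0.3003+0.6090+0.1800 ≈ 1.2753 m = S ✓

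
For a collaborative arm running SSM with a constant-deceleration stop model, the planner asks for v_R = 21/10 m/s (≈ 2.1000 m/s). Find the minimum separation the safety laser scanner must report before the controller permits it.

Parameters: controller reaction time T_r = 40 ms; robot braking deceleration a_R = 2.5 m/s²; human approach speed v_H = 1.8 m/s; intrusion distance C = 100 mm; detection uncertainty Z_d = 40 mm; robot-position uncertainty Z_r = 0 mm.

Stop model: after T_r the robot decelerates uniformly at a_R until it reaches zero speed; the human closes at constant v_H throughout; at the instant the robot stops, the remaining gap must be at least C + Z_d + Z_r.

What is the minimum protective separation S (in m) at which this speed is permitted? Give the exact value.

S_min = 269/100 m = 2.6900 m

stop time T_s = (21/10)/(5/2) = 0.8400 s
reaction-phase robot travel = 2.1000·0.0400 = 0.0840 m
robot covers 2.1000·0.8400 − ½·2.5000·0.8400² = 0.8820 m while stopping
human over T_r+T_s: 1.8000·(0.0400+0.8400) = 1.5840 m
C+Z_d+Z_r = 0.1000+0.0400+0.0000 = 0.1400 m
S_min ≈ 0.0840+0.8820+1.5840+0.1400  ⇒  S_min = 269/100 m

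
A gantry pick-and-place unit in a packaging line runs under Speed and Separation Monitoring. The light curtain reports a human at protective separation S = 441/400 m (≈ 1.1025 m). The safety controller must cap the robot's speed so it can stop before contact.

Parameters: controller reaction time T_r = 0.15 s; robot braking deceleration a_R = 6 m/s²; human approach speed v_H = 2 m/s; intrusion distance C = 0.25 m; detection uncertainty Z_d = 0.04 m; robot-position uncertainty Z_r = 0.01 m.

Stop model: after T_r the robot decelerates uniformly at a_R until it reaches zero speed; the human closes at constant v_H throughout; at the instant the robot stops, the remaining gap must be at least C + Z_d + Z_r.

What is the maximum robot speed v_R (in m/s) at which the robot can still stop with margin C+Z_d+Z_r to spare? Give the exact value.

quadratic (1/12)·v² + (29/60)·v + (-201/400) = 0
  disc = (29/60)² − 4·(1/12)·(-201/400) = 361/900 ; √disc = 19/30
  v_R = (−(29/60) + 19/30) / (2·(1/12)) = 9/10 m/s
check:
stop time T_s = (9/10)/6 = 0.1500 s
robot covers v_R·T_r = 0.9000·0.1500 = 0.1350 m before braking
robot covers 0.9000·0.1500 − ½·6.0000·0.1500² = 0.0675 m while stopping
human over T_r+T_s: 2.0000·(0.1500+0.1500) = 0.6000 m
C+Z_d+Z_r = 0.2500+0.0400+0.0100 = 0.3000 m
sum ≈ 0.1350+0.0675+0.6000+0.3000 ≈ 1.1025 m = S ✓

v_R_max = 9/10 m/s = 0.9000 m/s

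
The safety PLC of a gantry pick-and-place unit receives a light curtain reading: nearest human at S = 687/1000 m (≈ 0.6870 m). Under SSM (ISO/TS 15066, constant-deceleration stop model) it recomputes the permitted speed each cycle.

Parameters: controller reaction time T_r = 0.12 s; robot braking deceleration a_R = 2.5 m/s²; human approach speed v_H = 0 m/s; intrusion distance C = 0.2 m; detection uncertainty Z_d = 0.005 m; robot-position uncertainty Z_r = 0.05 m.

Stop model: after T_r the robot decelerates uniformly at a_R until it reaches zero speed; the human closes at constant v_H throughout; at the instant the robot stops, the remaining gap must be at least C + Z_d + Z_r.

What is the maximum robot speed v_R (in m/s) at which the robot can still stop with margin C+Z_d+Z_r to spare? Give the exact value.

at the boundary: (1/5)·v² + (3/25)·v + (-54/125) = 0
  disc = (3/25)² − 4·(1/5)·(-54/125) = 9/25 ; √disc = 3/5
  v_R = (−(3/25) + 3/5) / (2·(1/5)) = 6/5 m/s
check:
T_s = v_R/a_R = (6/5)/(5/2) = 0.4800 s
robot covers v_R·T_r = 1.2000·0.1200 = 0.1440 m before braking
braking distance = 1.2000²/(2·2.5000) = 0.2880 m
human over T_r+T_s: 0.0000·(0.1200+0.4800) = 0.0000 m
residual clearance needed = 0.2000+0.0050+0.0500 = 0.2550 m
sum ≈ 0.1440+0.2880+0.0000+0.2550 ≈ 0.6870 m = S ✓

v_R_max = 6/5 m/s = 1.2000 m/s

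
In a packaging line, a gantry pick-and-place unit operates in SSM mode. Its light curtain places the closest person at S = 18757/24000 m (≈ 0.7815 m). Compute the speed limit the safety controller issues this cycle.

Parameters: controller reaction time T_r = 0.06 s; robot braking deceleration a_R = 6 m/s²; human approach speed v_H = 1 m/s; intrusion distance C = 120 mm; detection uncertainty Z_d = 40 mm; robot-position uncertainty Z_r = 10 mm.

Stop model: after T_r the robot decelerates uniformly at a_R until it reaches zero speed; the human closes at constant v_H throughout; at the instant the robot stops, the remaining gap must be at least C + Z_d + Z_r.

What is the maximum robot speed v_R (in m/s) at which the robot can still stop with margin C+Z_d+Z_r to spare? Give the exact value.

at the boundary: (1/12)·v² + (17/75)·v + (-13237/24000) = 0
  disc = (17/75)² − 4·(1/12)·(-13237/24000) = 9409/40000 ; √disc = 97/200
  v_R = (−(17/75) + 97/200) / (2·(1/12)) = 31/20 m/s
check:
braking lasts T_s = (31/20)/6 = 0.2583 s
robot in T_r: 1.5500·0.0600 = 0.0930 m
braking distance = 1.5500²/(2·6.0000) = 0.2002 m
human over T_r+T_s: 1.0000·(0.0600+0.2583) = 0.3183 m
residual clearance needed = 0.1200+0.0400+0.0100 = 0.1700 m
sum ≈ 0.0930+0.2002+0.3183+0.1700 ≈ 0.7815 m = S ✓

v_R_max = 31/20 m/s = 1.5500 m/s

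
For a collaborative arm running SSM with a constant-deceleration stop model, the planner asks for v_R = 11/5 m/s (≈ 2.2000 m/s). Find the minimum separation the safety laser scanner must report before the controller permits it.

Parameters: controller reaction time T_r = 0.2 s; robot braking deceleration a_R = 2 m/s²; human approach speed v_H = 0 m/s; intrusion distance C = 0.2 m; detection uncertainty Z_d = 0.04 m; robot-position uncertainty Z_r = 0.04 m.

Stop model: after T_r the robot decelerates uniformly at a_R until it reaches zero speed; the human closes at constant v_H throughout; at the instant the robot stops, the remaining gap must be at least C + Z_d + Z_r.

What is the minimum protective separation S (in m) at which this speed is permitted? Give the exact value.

S_min = 193/100 m = 1.9300 m

braking lasts T_s = (11/5)/2 = 1.1000 s
robot in T_r: 2.2000·0.2000 = 0.4400 m
braking distance = 2.2000²/(2·2.0000) = 1.2100 m
person approaches 0.0000·(0.2000+1.1000) = 0.0000 m
residual clearance needed = 0.2000+0.0400+0.0400 = 0.2800 m
S_min ≈ 0.4400+1.2100+0.0000+0.2800  ⇒  S_min = 193/100 m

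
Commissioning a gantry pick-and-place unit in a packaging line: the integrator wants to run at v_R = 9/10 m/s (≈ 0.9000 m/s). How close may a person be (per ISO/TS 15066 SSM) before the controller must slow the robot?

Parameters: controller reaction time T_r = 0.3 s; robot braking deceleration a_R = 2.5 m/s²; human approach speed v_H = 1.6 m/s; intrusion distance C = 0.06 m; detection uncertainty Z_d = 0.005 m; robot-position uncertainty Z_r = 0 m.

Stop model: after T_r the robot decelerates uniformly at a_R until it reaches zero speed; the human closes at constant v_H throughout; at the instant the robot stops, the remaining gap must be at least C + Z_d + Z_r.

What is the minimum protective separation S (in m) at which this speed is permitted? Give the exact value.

S_min = 1553/1000 m = 1.5530 m

T_s = v_R/a_R = (9/10)/(5/2) = 0.3600 s
robot covers v_R·T_r = 0.9000·0.3000 = 0.2700 m before braking
robot covers 0.9000·0.3600 − ½·2.5000·0.3600² = 0.1620 m while stopping
human over T_r+T_s: 1.6000·(0.3000+0.3600) = 1.0560 m
residual clearance needed = 0.0600+0.0050+0.0000 = 0.0650 m
S_min ≈ 0.2700+0.1620+1.0560+0.0650  ⇒  S_min = 1553/1000 m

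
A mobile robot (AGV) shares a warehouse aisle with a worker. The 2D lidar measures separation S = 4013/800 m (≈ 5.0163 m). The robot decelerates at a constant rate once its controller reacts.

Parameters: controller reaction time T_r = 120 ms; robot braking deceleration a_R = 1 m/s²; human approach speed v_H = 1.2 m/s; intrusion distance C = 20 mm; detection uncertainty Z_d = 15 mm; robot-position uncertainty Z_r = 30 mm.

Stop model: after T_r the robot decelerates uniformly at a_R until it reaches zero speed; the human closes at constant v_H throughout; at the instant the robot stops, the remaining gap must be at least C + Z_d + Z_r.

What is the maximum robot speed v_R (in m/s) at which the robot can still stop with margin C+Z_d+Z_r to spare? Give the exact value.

at the boundary: (1/2)·v² + (33/25)·v + (-19229/4000) = 0
  disc = (33/25)² − 4·(1/2)·(-19229/4000) = 113569/10000 ; √disc = 337/100
  v_R = (−(33/25) + 337/100) / (2·(1/2)) = 41/20 m/s
check:
stop time T_s = (41/20)/1 = 2.0500 s
robot covers v_R·T_r = 2.0500·0.1200 = 0.2460 m before braking
braking distance = 2.0500²/(2·1.0000) = 2.1012 m
human over T_r+T_s: 1.2000·(0.1200+2.0500) = 2.6040 m
margins: 0.0200+0.0150+0.0300 = 0.0650 m
sum ≈ 0.2460+2.1012+2.6040+0.0650 ≈ 5.0163 m = S ✓

v_R_max = 41/20 m/s = 2.0500 m/s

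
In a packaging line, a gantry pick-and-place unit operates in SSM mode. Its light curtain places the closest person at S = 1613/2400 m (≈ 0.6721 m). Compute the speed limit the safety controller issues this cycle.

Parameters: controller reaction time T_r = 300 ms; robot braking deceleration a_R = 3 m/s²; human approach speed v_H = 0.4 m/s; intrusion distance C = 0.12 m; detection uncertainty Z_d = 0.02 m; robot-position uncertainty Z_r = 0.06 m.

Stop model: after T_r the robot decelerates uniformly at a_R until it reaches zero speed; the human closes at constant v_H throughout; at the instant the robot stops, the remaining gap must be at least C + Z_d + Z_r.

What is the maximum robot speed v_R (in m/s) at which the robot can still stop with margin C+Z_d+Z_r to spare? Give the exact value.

v_R_max = 13/20 m/s = 0.6500 m/s

at the boundary: (1/6)·v² + (13/30)·v + (-169/480) = 0
  disc = (13/30)² − 4·(1/6)·(-169/480) = 169/400 ; √disc = 13/20
  v_R = (−(13/30) + 13/20) / (2·(1/6)) = 13/20 m/s
check:
T_s = v_R/a_R = (13/20)/3 = 0.2167 s
robot covers v_R·T_r = 0.6500·0.3000 = 0.1950 m before braking
robot under decel: 0.6500²/(2·3.0000) = 0.0704 m
human closes 0.4000·0.5167 = 0.2067 m
margins: 0.1200+0.0200+0.0600 = 0.2000 m
sum ≈ 0.1950+0.0704+0.2067+0.2000 ≈ 0.6721 m = S ✓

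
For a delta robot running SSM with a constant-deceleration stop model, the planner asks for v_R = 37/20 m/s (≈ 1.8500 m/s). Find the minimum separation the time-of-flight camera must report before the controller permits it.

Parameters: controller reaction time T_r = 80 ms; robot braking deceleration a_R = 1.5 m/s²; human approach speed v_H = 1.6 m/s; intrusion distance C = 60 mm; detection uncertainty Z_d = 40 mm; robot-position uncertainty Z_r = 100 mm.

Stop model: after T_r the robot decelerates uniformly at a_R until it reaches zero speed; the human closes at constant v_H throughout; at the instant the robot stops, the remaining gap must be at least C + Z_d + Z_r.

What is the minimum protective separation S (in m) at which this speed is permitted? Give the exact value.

S_min = 21541/6000 m = 3.5902 m

braking lasts T_s = (37/20)/(3/2) = 1.2333 s
reaction-phase robot travel = 1.8500·0.0800 = 0.1480 m
robot under decel: 1.8500²/(2·1.5000) = 1.1408 m
human over T_r+T_s: 1.6000·(0.0800+1.2333) = 2.1013 m
residual clearance needed = 0.0600+0.0400+0.1000 = 0.2000 m
S_min ≈ 0.1480+1.1408+2.1013+0.2000  ⇒  S_min = 21541/6000 m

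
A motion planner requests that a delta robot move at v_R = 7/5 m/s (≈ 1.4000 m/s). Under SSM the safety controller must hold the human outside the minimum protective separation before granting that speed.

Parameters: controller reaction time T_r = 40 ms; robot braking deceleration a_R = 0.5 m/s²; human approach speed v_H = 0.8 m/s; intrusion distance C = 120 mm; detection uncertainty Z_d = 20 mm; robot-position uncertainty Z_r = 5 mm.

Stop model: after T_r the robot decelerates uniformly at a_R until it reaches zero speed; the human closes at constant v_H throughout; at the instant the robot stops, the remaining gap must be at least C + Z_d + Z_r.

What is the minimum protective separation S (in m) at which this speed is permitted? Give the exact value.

T_s = v_R/a_R = (7/5)/(1/2) = 2.8000 s
robot in T_r: 1.4000·0.0400 = 0.0560 m
robot under decel: 1.4000²/(2·0.5000) = 1.9600 m
human closes 0.8000·2.8400 = 2.2720 m
residual clearance needed = 0.1200+0.0200+0.0050 = 0.1450 m
S_min ≈ 0.0560+1.9600+2.2720+0.1450  ⇒  S_min = 4433/1000 m

S_min = 4433/1000 m = 4.4330 m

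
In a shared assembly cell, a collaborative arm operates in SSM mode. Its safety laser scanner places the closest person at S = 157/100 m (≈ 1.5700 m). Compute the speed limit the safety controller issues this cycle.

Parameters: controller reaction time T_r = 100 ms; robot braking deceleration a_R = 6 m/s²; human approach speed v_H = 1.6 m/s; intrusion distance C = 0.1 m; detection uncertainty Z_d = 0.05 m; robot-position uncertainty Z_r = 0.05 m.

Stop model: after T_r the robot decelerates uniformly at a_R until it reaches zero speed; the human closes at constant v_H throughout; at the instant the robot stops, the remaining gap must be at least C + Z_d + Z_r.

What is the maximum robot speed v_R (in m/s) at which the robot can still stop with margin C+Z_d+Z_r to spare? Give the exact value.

v_R_max = 11/5 m/s = 2.2000 m/s

collect terms ⇒ (1/12)·v_R² + (11/30)·v_R + (-121/100) = 0
  disc = (11/30)² − 4·(1/12)·(-121/100) = 121/225 ; √disc = 11/15
  v_R = (−(11/30) + 11/15) / (2·(1/12)) = 11/5 m/s
check:
T_s = v_R/a_R = (11/5)/6 = 0.3667 s
reaction-phase robot travel = 2.2000·0.1000 = 0.2200 m
robot under decel: 2.2000²/(2·6.0000) = 0.4033 m
human over T_r+T_s: 1.6000·(0.1000+0.3667) = 0.7467 m
residual clearance needed = 0.1000+0.0500+0.0500 = 0.2000 m
sum ≈ 0.2200+0.4033+0.7467+0.2000 ≈ 1.5700 m = S ✓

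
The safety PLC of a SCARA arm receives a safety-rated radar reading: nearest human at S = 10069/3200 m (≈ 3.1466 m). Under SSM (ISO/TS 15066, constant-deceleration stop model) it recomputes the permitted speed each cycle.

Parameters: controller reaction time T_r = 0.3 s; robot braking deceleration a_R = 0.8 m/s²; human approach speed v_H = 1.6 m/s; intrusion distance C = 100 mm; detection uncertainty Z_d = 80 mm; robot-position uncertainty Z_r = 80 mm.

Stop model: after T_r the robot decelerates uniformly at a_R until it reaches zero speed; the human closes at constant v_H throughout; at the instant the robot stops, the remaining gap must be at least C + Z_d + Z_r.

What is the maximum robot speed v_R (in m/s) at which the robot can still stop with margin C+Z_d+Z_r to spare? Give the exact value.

collect terms ⇒ (5/8)·v_R² + (23/10)·v_R + (-7701/3200) = 0
  disc = (23/10)² − 4·(5/8)·(-7701/3200) = 72361/6400 ; √disc = 269/80
  v_R = (−(23/10) + 269/80) / (2·(5/8)) = 17/20 m/s
check:
T_s = v_R/a_R = (17/20)/(4/5) = 1.0625 s
robot covers v_R·T_r = 0.8500·0.3000 = 0.2550 m before braking
robot under decel: 0.8500²/(2·0.8000) = 0.4516 m
human over T_r+T_s: 1.6000·(0.3000+1.0625) = 2.1800 m
residual clearance needed = 0.1000+0.0800+0.0800 = 0.2600 m
sum ≈ 0.2550+0.4516+2.1800+0.2600 ≈ 3.1466 m = S ✓

v_R_max = 17/20 m/s = 0.8500 m/s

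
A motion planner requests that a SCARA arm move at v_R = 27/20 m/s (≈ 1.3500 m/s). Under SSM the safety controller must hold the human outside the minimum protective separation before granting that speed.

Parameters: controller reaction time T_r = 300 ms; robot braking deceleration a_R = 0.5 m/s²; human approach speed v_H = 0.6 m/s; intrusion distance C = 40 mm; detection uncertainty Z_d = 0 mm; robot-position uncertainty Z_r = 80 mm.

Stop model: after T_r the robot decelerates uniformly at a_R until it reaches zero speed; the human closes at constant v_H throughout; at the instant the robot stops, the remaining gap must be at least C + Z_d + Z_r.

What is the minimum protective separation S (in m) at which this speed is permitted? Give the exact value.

T_s = v_R/a_R = (27/20)/(1/2) = 2.7000 s
robot in T_r: 1.3500·0.3000 = 0.4050 m
braking distance = 1.3500²/(2·0.5000) = 1.8225 m
person approaches 0.6000·(0.3000+2.7000) = 1.8000 m
C+Z_d+Z_r = 0.0400+0.0000+0.0800 = 0.1200 m
S_min ≈ 0.4050+1.8225+1.8000+0.1200  ⇒  S_min = 1659/400 m

S_min = 1659/400 m = 4.1475 m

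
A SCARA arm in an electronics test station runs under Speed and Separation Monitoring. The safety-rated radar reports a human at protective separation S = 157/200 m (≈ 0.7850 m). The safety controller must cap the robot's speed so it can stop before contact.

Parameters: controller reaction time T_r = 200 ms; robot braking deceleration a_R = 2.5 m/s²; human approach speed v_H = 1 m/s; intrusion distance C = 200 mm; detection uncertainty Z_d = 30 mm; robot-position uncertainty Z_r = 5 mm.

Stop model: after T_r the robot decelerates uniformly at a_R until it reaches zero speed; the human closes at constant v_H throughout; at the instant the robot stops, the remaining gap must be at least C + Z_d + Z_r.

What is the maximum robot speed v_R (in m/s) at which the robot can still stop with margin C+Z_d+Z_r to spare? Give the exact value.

v_R_max = 1/2 m/s = 0.5000 m/s

quadratic (1/5)·v² + (3/5)·v + (-7/20) = 0
  disc = (3/5)² − 4·(1/5)·(-7/20) = 16/25 ; √disc = 4/5
  v_R = (−(3/5) + 4/5) / (2·(1/5)) = 1/2 m/s
check:
stop time T_s = (1/2)/(5/2) = 0.2000 s
reaction-phase robot travel = 0.5000·0.2000 = 0.1000 m
braking distance = 0.5000²/(2·2.5000) = 0.0500 m
person approaches 1.0000·(0.2000+0.2000) = 0.4000 m
residual clearance needed = 0.2000+0.0300+0.0050 = 0.2350 m
sum ≈ 0.1000+0.0500+0.4000+0.2350 ≈ 0.7850 m = S ✓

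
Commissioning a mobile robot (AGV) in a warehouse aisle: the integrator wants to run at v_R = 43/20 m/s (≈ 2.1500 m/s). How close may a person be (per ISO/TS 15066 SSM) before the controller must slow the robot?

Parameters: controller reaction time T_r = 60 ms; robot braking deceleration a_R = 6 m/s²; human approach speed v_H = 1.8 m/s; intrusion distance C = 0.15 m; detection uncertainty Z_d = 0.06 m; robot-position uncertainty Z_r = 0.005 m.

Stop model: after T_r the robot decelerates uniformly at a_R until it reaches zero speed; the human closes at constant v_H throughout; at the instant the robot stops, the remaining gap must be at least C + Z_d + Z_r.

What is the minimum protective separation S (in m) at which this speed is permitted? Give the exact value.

S_min = 35573/24000 m = 1.4822 m

T_s = v_R/a_R = (43/20)/6 = 0.3583 s
reaction-phase robot travel = 2.1500·0.0600 = 0.1290 m
braking distance = 2.1500²/(2·6.0000) = 0.3852 m
human over T_r+T_s: 1.8000·(0.0600+0.3583) = 0.7530 m
residual clearance needed = 0.1500+0.0600+0.0050 = 0.2150 m
S_min ≈ 0.1290+0.3852+0.7530+0.2150  ⇒  S_min = 35573/24000 m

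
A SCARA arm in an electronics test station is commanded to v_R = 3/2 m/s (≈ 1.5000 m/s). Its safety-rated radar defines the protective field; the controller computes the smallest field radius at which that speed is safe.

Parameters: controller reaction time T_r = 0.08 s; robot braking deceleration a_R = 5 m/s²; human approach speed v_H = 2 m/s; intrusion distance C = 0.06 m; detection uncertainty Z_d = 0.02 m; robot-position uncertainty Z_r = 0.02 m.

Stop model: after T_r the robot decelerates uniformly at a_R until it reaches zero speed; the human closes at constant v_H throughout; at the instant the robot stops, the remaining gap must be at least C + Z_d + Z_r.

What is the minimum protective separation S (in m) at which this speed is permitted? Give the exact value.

T_s = v_R/a_R = (3/2)/5 = 0.3000 s
reaction-phase robot travel = 1.5000·0.0800 = 0.1200 m
robot under decel: 1.5000²/(2·5.0000) = 0.2250 m
human over T_r+T_s: 2.0000·(0.0800+0.3000) = 0.7600 m
C+Z_d+Z_r = 0.0600+0.0200+0.0200 = 0.1000 m
S_min ≈ 0.1200+0.2250+0.7600+0.1000  ⇒  S_min = 241/200 m

S_min = 241/200 m = 1.2050 m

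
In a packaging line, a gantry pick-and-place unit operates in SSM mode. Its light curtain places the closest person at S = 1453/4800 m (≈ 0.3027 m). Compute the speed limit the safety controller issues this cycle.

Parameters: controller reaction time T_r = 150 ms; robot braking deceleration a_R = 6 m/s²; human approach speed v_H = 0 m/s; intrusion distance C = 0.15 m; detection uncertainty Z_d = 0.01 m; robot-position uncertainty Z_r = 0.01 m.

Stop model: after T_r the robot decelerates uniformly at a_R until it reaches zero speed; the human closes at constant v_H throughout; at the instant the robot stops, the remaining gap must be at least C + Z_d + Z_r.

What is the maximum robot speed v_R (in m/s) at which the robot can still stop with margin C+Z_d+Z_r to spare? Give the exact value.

collect terms ⇒ (1/12)·v_R² + (3/20)·v_R + (-637/4800) = 0
  disc = (3/20)² − 4·(1/12)·(-637/4800) = 961/14400 ; √disc = 31/120
  v_R = (−(3/20) + 31/120) / (2·(1/12)) = 13/20 m/s
check:
stop time T_s = (13/20)/6 = 0.1083 s
robot covers v_R·T_r = 0.6500·0.1500 = 0.0975 m before braking
robot covers 0.6500·0.1083 − ½·6.0000·0.1083² = 0.0352 m while stopping
person approaches 0.0000·(0.1500+0.1083) = 0.0000 m
residual clearance needed = 0.1500+0.0100+0.0100 = 0.1700 m
sum ≈ 0.0975+0.0352+0.0000+0.1700 ≈ 0.3027 m = S ✓

v_R_max = 13/20 m/s = 0.6500 m/s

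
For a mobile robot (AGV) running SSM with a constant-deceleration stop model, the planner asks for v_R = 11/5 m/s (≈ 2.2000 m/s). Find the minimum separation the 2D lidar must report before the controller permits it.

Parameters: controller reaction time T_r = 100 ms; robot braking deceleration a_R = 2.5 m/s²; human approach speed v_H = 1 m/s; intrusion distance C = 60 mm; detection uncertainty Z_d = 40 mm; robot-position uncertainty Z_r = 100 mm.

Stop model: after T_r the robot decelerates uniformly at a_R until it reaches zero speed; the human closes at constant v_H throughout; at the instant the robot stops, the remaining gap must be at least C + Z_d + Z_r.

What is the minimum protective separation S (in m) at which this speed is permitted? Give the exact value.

T_s = v_R/a_R = (11/5)/(5/2) = 0.8800 s
robot in T_r: 2.2000·0.1000 = 0.2200 m
robot under decel: 2.2000²/(2·2.5000) = 0.9680 m
person approaches 1.0000·(0.1000+0.8800) = 0.9800 m
C+Z_d+Z_r = 0.0600+0.0400+0.1000 = 0.2000 m
S_min ≈ 0.2200+0.9680+0.9800+0.2000  ⇒  S_min = 296/125 m

S_min = 296/125 m = 2.3680 m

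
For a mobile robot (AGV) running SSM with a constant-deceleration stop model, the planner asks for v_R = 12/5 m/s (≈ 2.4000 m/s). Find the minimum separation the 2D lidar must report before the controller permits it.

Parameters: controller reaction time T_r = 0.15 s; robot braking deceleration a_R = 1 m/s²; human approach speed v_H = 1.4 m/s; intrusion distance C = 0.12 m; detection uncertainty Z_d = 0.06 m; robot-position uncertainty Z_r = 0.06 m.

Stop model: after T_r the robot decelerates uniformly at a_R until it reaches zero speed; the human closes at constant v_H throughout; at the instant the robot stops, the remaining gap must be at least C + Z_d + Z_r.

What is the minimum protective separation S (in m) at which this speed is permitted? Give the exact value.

S_min = 141/20 m = 7.0500 m

stop time T_s = (12/5)/1 = 2.4000 s
robot in T_r: 2.4000·0.1500 = 0.3600 m
braking distance = 2.4000²/(2·1.0000) = 2.8800 m
human over T_r+T_s: 1.4000·(0.1500+2.4000) = 3.5700 m
residual clearance needed = 0.1200+0.0600+0.0600 = 0.2400 m
S_min ≈ 0.3600+2.8800+3.5700+0.2400  ⇒  S_min = 141/20 m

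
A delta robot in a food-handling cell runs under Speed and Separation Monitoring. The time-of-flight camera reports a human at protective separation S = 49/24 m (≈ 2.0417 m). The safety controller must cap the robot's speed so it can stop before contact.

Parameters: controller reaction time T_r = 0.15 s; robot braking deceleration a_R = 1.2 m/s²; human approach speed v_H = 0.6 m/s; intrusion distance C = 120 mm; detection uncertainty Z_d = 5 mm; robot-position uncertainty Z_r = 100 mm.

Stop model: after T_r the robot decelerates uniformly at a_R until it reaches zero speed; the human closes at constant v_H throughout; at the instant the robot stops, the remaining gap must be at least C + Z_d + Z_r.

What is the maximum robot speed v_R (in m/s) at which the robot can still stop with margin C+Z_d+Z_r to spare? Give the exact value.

quadratic (5/12)·v² + (13/20)·v + (-259/150) = 0
  disc = (13/20)² − 4·(5/12)·(-259/150) = 11881/3600 ; √disc = 109/60
  v_R = (−(13/20) + 109/60) / (2·(5/12)) = 7/5 m/s
check:
braking lasts T_s = (7/5)/(6/5) = 1.1667 s
reaction-phase robot travel = 1.4000·0.1500 = 0.2100 m
braking distance = 1.4000²/(2·1.2000) = 0.8167 m
human over T_r+T_s: 0.6000·(0.1500+1.1667) = 0.7900 m
margins: 0.1200+0.0050+0.1000 = 0.2250 m
sum ≈ 0.2100+0.8167+0.7900+0.2250 ≈ 2.0417 m = S ✓

v_R_max = 7/5 m/s = 1.4000 m/s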